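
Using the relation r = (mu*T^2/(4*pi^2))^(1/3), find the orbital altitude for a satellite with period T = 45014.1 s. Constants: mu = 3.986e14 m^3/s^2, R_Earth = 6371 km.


T = 45014.1 s
r = (mu*T^2/(4*pi^2))^(1/3) = (3.986e14 * 45014.1^2 / (4*pi^2))^(1/3)
r = 2.7350057e+07 m = 27350.0569 km
alt = r - R_E = 27350.0569 - 6371 = 20979.0569 km

20979.0569 km


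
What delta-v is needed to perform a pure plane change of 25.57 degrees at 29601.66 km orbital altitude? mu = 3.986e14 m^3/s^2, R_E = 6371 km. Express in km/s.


r = 35972.6600 km = 3.597266e+07 m
V = sqrt(mu/r) = 3328.7591 m/s
di = 25.57 deg = 0.4462807 rad
dV = 2*V*sin(di/2) = 2*3328.7591*sin(0.2231403)
dV = 1473.2635 m/s = 1.4733 km/s

1.4733 km/s


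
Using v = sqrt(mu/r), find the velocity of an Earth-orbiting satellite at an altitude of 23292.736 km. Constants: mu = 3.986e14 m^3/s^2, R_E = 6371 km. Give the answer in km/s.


r = R_E + alt = 6371.0 + 23292.736 = 29663.7360 km = 2.9663736e+07 m
v = sqrt(mu/r) = sqrt(3.986e14 / 2.9663736e+07) = 3665.6899 m/s = 3.6657 km/s

3.6657 km/s


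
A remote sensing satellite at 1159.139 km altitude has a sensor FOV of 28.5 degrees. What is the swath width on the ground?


FOV = 28.5 deg = 0.4974188 rad
swath = 2 * alt * tan(FOV/2) = 2 * 1159.139 * tan(0.2487094)
swath = 2 * 1159.139 * 0.2539676
swath = 588.7676 km

588.7676 km


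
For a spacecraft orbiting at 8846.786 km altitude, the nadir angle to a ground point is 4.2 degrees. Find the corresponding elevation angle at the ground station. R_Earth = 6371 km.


r = R_E + alt = 15217.7860 km
Law of sines in the satellite / Earth-center / ground-point triangle:
  sin(nadir)/R_E = sin(90 + el)/r  =>  cos(el) = (r/R_E)*sin(nadir)
cos(el) = (15217.7860 / 6371.0000) * sin(4.2 deg) = 0.1749369
el = arccos(0.1749369) = 79.9250 deg
(Earth-central angle = 90 - nadir - el = 5.8750 deg)

79.9250 degrees


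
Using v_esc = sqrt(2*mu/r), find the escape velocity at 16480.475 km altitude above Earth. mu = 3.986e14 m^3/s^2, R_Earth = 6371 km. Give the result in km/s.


r = 6371.0 + 16480.475 = 22851.4750 km = 2.2851475e+07 m
v_esc = sqrt(2*mu/r) = sqrt(2*3.986e14 / 2.2851475e+07)
v_esc = 5906.4499 m/s = 5.9064 km/s

5.9064 km/s


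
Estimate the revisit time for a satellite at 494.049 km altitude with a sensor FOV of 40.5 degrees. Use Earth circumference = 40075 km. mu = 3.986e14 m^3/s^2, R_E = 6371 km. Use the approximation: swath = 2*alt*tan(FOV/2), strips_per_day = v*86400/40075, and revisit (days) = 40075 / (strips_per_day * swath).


swath = 2*494.049*tan(0.3534292) = 364.5286 km
v = sqrt(mu/r) = 7619.8571 m/s = 7.6199 km/s
strips/day = v*86400/40075 = 7.6199*86400/40075 = 16.4281
coverage/day = strips * swath = 16.4281 * 364.5286 = 5988.5081 km
revisit = 40075 / 5988.5081 = 6.6920 days

6.6920 days


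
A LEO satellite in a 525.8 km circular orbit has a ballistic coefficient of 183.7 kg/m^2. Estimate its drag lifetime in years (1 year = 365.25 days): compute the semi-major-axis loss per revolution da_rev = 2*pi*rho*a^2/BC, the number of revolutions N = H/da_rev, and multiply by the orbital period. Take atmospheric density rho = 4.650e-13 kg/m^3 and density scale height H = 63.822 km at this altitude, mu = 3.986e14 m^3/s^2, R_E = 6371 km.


a = R_E + alt = 6896.8000 km = 6.8968e+06 m
da_rev = 2*pi*rho*a^2/BC = 2*pi*4.650e-13*(6.8968e+06)^2/183.7 = 0.756517414 m per revolution
N = H/da_rev = 63822.0000 m / 0.756517414 m = 84362.8962 revolutions
P = 2*pi*sqrt(a^3/mu) = 5700.1026 s
lifetime = N*P = 84362.8962 * 5700.1026 = 4.8087716e+08 s = 5565.7079 days
years = 5565.7079 / 365.25 = 15.2381 years

15.2381 years


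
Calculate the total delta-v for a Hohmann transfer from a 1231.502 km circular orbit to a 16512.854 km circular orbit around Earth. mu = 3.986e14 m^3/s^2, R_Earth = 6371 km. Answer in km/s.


r1 = 7602.5020 km = 7.602502e+06 m
r2 = 22883.8540 km = 2.2883854e+07 m
dv1 = sqrt(mu/r1)*(sqrt(2*r2/(r1+r2)) - 1) = 1631.0477 m/s
dv2 = sqrt(mu/r2)*(1 - sqrt(2*r1/(r1+r2))) = 1226.0977 m/s
total dv = |dv1| + |dv2| = 1631.0477 + 1226.0977 = 2857.1455 m/s = 2.8571 km/s

2.8571 km/s


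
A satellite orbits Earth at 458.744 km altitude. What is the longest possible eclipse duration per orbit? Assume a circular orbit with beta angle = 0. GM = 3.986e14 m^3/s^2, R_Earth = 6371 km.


r = 6829.7440 km
T = 93.6196 min
Eclipse fraction = arcsin(R_E/r)/pi = arcsin(6371.0000/6829.7440)/pi
= arcsin(0.9328315)/pi = 0.3826699
Eclipse duration = 0.3826699 * 93.6196 = 35.8254 min

35.8254 minutes


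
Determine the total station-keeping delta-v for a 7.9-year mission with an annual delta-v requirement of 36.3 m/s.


dV = rate * years = 36.3 * 7.9
dV = 286.7700 m/s

286.7700 m/s


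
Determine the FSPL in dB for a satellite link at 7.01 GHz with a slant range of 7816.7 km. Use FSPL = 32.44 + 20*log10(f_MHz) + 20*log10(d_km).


f = 7.01 GHz = 7010.0000 MHz
d = 7816.7 km
FSPL = 32.44 + 20*log10(7010.0000) + 20*log10(7816.7)
FSPL = 32.44 + 76.9144 + 77.8605
FSPL = 187.2148 dB

187.2148 dB


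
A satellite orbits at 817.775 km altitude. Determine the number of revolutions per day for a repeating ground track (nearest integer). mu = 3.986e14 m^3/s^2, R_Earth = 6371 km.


r = 7.188775e+06 m
T = 2*pi*sqrt(r^3/mu) = 6065.8764 s = 101.0979 min
revs/day = 1440 / 101.0979 = 14.2436
Rounded: 14 revolutions per day

14 revolutions per day


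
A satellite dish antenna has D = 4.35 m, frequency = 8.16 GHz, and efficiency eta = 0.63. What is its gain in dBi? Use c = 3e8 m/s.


lambda = c/f = 3e8 / 8.16e+09 = 0.03676471 m
G = eta*(pi*D/lambda)^2 = 0.63*(pi*4.35/0.03676471)^2
G = 87047.5630 (linear)
G = 10*log10(87047.5630) = 49.3976 dBi

49.3976 dBi


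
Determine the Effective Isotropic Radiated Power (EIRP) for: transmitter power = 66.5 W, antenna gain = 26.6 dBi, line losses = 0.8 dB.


Pt = 66.5 W = 18.2282 dBW
EIRP = Pt_dBW + Gt - losses = 18.2282 + 26.6 - 0.8 = 44.0282 dBW

44.0282 dBW


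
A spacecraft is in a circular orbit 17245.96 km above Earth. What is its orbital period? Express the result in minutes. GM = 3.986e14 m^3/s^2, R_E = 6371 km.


r = 23616.9600 km = 2.361696e+07 m
T = 2*pi*sqrt(r^3/mu) = 2*pi*sqrt(1.3172614e+22 / 3.986e14)
T = 36119.9560 s = 601.9993 min

601.9993 minutes


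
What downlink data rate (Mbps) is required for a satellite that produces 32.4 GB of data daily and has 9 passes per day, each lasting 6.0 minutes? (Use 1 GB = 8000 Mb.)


total contact time = 9 * 6.0 * 60 = 3240.0000 s
data = 32.4 GB = 259200.0000 Mb
rate = 259200.0000 / 3240.0000 = 80.0000 Mbps

80.0000 Mbps


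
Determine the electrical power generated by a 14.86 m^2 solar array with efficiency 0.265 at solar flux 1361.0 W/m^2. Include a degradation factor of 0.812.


P = area * eta * S * degradation
P = 14.86 * 0.265 * 1361.0 * 0.812
P = 4351.8993 W

4351.8993 W


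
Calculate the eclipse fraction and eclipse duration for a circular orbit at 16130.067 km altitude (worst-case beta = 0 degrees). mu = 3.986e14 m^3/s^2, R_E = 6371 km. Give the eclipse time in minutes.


r = 22501.0670 km
T = 559.8409 min
Eclipse fraction = arcsin(R_E/r)/pi = arcsin(6371.0000/22501.0670)/pi
= arcsin(0.2831421)/pi = 0.09137681
Eclipse duration = 0.09137681 * 559.8409 = 51.1565 min

51.1565 minutes


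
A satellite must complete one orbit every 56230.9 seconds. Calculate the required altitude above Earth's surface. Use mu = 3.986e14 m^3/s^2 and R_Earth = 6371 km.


T = 56230.9 s
r = (mu*T^2/(4*pi^2))^(1/3) = (3.986e14 * 56230.9^2 / (4*pi^2))^(1/3)
r = 3.1723119e+07 m = 31723.1187 km
alt = r - R_E = 31723.1187 - 6371 = 25352.1187 km

25352.1187 km


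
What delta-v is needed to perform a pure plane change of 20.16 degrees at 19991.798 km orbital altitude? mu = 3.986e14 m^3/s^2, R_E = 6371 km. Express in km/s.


r = 26362.7980 km = 2.6362798e+07 m
V = sqrt(mu/r) = 3888.4176 m/s
di = 20.16 deg = 0.3518584 rad
dV = 2*V*sin(di/2) = 2*3888.4176*sin(0.1759292)
dV = 1361.1255 m/s = 1.3611 km/s

1.3611 km/s


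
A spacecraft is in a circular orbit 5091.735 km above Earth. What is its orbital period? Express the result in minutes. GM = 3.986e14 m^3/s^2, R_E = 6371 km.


r = 11462.7350 km = 1.1462735e+07 m
T = 2*pi*sqrt(r^3/mu) = 2*pi*sqrt(1.506138e+21 / 3.986e14)
T = 12213.5974 s = 203.5600 min

203.5600 minutes


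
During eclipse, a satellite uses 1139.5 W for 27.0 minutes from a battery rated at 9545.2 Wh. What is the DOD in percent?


E_used = P * t / 60 = 1139.5 * 27.0 / 60 = 512.7750 Wh
DOD = E_used / E_total * 100 = 512.7750 / 9545.2 * 100
DOD = 5.3721 %

5.3721 %


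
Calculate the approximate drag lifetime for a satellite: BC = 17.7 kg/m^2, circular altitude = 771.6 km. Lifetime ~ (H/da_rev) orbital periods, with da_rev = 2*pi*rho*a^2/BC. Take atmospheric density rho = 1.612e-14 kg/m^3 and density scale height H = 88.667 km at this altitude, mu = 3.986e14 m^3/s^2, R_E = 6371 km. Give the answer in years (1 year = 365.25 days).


a = R_E + alt = 7142.6000 km = 7.1426e+06 m
da_rev = 2*pi*rho*a^2/BC = 2*pi*1.612e-14*(7.1426e+06)^2/17.7 = 0.291933745 m per revolution
N = H/da_rev = 88667.0000 m / 0.291933745 m = 303723.0247 revolutions
P = 2*pi*sqrt(a^3/mu) = 6007.5268 s
lifetime = N*P = 303723.0247 * 6007.5268 = 1.8246242e+09 s = 21118.3357 days
years = 21118.3357 / 365.25 = 57.8189 years

57.8189 years


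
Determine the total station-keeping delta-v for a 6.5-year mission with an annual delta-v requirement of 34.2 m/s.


dV = rate * years = 34.2 * 6.5
dV = 222.3000 m/s

222.3000 m/s


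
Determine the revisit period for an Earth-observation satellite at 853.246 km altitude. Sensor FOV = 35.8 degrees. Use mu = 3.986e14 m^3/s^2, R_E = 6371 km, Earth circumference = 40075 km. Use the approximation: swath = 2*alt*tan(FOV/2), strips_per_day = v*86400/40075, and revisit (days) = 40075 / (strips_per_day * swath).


swath = 2*853.246*tan(0.3124139) = 551.1819 km
v = sqrt(mu/r) = 7428.0084 m/s = 7.4280 km/s
strips/day = v*86400/40075 = 7.4280*86400/40075 = 16.0145
coverage/day = strips * swath = 16.0145 * 551.1819 = 8826.8865 km
revisit = 40075 / 8826.8865 = 4.5401 days

4.5401 days


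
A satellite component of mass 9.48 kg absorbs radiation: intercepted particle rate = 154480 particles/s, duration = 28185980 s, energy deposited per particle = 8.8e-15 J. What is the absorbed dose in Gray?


Total energy deposited = rate * time * E_per
  = 154480 * 28185980 * 8.8e-15 = 0.0383167 J
Dose = E_total / mass = 0.0383167 / 9.48
Dose = 0.004041846 Gy

0.0040 Gy


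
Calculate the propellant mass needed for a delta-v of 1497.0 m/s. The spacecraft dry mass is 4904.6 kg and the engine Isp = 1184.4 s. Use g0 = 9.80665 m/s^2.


ve = Isp * g0 = 1184.4 * 9.80665 = 11614.996260 m/s
mass ratio = exp(dv/ve) = exp(1497.0/11614.996260) = 1.13755942
m_prop = m_dry * (mr - 1) = 4904.6 * (1.13755942 - 1)
m_prop = 674.6739 kg

674.6739 kg


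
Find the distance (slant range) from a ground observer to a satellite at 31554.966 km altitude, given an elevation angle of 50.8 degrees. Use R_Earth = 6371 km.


h = 31554.966 km, el = 50.8 deg
d = -R_E*sin(el) + sqrt((R_E*sin(el))^2 + 2*R_E*h + h^2)
d = -6371.0000*sin(0.8866273) + sqrt((6371.0000*0.7749445)^2 + 2*6371.0000*31554.966 + 31554.966^2)
d = 32774.4305 km

32774.4305 km


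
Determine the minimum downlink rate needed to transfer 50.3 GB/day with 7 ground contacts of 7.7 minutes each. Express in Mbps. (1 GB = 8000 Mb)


total contact time = 7 * 7.7 * 60 = 3234.0000 s
data = 50.3 GB = 402400.0000 Mb
rate = 402400.0000 / 3234.0000 = 124.4280 Mbps

124.4280 Mbps


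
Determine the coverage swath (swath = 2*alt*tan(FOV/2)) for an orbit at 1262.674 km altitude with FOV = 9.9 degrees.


FOV = 9.9 deg = 0.1727876 rad
swath = 2 * alt * tan(FOV/2) = 2 * 1262.674 * tan(0.0863938)
swath = 2 * 1262.674 * 0.08660939
swath = 218.7188 km

218.7188 km


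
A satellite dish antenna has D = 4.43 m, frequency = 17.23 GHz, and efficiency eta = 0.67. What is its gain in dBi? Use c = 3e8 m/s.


lambda = c/f = 3e8 / 1.723e+10 = 0.01741149 m
G = eta*(pi*D/lambda)^2 = 0.67*(pi*4.43/0.01741149)^2
G = 428065.3214 (linear)
G = 10*log10(428065.3214) = 56.3151 dBi

56.3151 dBi


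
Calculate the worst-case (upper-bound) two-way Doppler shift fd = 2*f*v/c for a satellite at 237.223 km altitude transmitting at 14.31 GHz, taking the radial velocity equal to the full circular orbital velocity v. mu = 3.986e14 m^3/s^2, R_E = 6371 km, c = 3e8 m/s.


r = 6.608223e+06 m
v = sqrt(mu/r) = 7766.5171 m/s (worst-case radial velocity)
f = 14.31 GHz = 1.431e+10 Hz
fd = 2*f*v/c = 2*1.431e+10*7766.5171/3.0e+08
fd = 740925.7301 Hz

740925.7301 Hz


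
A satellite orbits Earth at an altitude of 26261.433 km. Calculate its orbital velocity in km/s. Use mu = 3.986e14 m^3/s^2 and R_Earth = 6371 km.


r = R_E + alt = 6371.0 + 26261.433 = 32632.4330 km = 3.2632433e+07 m
v = sqrt(mu/r) = sqrt(3.986e14 / 3.2632433e+07) = 3494.9738 m/s = 3.4950 km/s

3.4950 km/s


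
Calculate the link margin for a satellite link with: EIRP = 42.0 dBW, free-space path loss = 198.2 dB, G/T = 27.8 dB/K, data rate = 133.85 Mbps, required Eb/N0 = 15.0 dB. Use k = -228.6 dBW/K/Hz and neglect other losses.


C/N0 = EIRP - FSPL + G/T - k = 42.0 - 198.2 + 27.8 - (-228.6)
C/N0 = 100.2000 dB-Hz
R_b = 133.85 Mbps = 1.3385e+08 bps -> 10*log10(R_b) = 81.2662 dB-Hz
Eb/N0 = C/N0 - 10*log10(R_b) = 100.2000 - 81.2662 = 18.9338 dB
Margin = Eb/N0 - Eb/N0_req = 18.9338 - 15.0 = 3.9338 dB (link closes)

3.9338 dB


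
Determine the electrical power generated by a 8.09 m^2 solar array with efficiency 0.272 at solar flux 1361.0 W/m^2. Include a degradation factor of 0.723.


P = area * eta * S * degradation
P = 8.09 * 0.272 * 1361.0 * 0.723
P = 2165.2789 W

2165.2789 W


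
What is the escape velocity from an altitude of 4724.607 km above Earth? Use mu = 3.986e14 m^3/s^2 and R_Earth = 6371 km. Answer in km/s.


r = 6371.0 + 4724.607 = 11095.6070 km = 1.1095607e+07 m
v_esc = sqrt(2*mu/r) = sqrt(2*3.986e14 / 1.1095607e+07)
v_esc = 8476.3350 m/s = 8.4763 km/s

8.4763 km/s


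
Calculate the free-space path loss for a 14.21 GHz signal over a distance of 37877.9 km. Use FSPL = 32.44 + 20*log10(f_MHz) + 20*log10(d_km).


f = 14.21 GHz = 14210.0000 MHz
d = 37877.9 km
FSPL = 32.44 + 20*log10(14210.0000) + 20*log10(37877.9)
FSPL = 32.44 + 83.0519 + 91.5677
FSPL = 207.0596 dB

207.0596 dB


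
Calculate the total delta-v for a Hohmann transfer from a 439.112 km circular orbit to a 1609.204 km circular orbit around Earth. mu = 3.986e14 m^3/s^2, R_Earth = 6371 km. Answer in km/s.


r1 = 6810.1120 km = 6.810112e+06 m
r2 = 7980.2040 km = 7.980204e+06 m
dv1 = sqrt(mu/r1)*(sqrt(2*r2/(r1+r2)) - 1) = 296.8648 m/s
dv2 = sqrt(mu/r2)*(1 - sqrt(2*r1/(r1+r2))) = 285.3188 m/s
total dv = |dv1| + |dv2| = 296.8648 + 285.3188 = 582.1836 m/s = 0.5821836 km/s

0.5822 km/s


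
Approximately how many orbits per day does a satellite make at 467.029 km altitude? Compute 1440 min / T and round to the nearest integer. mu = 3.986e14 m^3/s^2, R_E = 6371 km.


r = 6.838029e+06 m
T = 2*pi*sqrt(r^3/mu) = 5627.3980 s = 93.7900 min
revs/day = 1440 / 93.7900 = 15.3535
Rounded: 15 revolutions per day

15 revolutions per day


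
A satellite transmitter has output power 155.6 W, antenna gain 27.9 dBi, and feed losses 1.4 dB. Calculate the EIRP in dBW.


Pt = 155.6 W = 21.9201 dBW
EIRP = Pt_dBW + Gt - losses = 21.9201 + 27.9 - 1.4 = 48.4201 dBW

48.4201 dBW


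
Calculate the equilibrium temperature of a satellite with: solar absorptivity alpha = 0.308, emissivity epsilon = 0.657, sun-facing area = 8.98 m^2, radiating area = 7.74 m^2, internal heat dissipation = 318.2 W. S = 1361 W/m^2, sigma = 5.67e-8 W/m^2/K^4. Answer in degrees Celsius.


Numerator = alpha*S*A_sun + Q_int = 0.308*1361*8.98 + 318.2 = 4082.5082 W
Denominator = eps*sigma*A_rad = 0.657*5.67e-8*7.74 = 2.8832971e-07 W/K^4
T^4 = 1.4159166e+10 K^4
T = 344.9526 K = 71.8026 C

71.8026 degrees Celsius


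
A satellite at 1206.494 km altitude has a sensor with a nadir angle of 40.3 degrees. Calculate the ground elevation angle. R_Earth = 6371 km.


r = R_E + alt = 7577.4940 km
Law of sines in the satellite / Earth-center / ground-point triangle:
  sin(nadir)/R_E = sin(90 + el)/r  =>  cos(el) = (r/R_E)*sin(nadir)
cos(el) = (7577.4940 / 6371.0000) * sin(40.3 deg) = 0.7692742
el = arccos(0.7692742) = 39.7112 deg
(Earth-central angle = 90 - nadir - el = 9.9888 deg)

39.7112 degrees


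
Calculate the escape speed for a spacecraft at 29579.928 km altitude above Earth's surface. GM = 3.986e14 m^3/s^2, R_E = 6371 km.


r = 6371.0 + 29579.928 = 35950.9280 km = 3.5950928e+07 m
v_esc = sqrt(2*mu/r) = sqrt(2*3.986e14 / 3.5950928e+07)
v_esc = 4708.9989 m/s = 4.7090 km/s

4.7090 km/s


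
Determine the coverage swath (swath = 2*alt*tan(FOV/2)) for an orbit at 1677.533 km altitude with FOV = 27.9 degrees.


FOV = 27.9 deg = 0.4869469 rad
swath = 2 * alt * tan(FOV/2) = 2 * 1677.533 * tan(0.2434734)
swath = 2 * 1677.533 * 0.2484013
swath = 833.4027 km

833.4027 km


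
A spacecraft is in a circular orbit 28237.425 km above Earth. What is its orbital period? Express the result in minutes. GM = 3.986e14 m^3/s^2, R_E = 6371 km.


r = 34608.4250 km = 3.4608425e+07 m
T = 2*pi*sqrt(r^3/mu) = 2*pi*sqrt(4.1452002e+22 / 3.986e14)
T = 64074.3153 s = 1067.9053 min

1067.9053 minutes


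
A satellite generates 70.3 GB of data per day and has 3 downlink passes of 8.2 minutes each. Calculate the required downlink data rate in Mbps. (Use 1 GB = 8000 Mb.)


total contact time = 3 * 8.2 * 60 = 1476.0000 s
data = 70.3 GB = 562400.0000 Mb
rate = 562400.0000 / 1476.0000 = 381.0298 Mbps

381.0298 Mbps


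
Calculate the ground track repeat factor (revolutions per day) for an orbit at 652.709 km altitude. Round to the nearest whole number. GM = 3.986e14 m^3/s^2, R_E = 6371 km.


r = 7.023709e+06 m
T = 2*pi*sqrt(r^3/mu) = 5858.1567 s = 97.6359 min
revs/day = 1440 / 97.6359 = 14.7487
Rounded: 15 revolutions per day

15 revolutions per day


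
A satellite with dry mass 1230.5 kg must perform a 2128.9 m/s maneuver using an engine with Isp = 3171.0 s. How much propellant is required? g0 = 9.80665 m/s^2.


ve = Isp * g0 = 3171.0 * 9.80665 = 31096.887150 m/s
mass ratio = exp(dv/ve) = exp(2128.9/31096.887150) = 1.07085803
m_prop = m_dry * (mr - 1) = 1230.5 * (1.07085803 - 1)
m_prop = 87.1908 kg

87.1908 kg


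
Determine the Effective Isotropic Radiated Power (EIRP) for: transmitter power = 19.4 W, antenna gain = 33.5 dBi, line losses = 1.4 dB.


Pt = 19.4 W = 12.8780 dBW
EIRP = Pt_dBW + Gt - losses = 12.8780 + 33.5 - 1.4 = 44.9780 dBW

44.9780 dBW


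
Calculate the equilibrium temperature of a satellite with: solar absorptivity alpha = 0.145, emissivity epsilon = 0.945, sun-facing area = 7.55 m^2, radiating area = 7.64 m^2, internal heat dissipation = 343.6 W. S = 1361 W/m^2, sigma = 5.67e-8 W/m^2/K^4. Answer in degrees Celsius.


Numerator = alpha*S*A_sun + Q_int = 0.145*1361*7.55 + 343.6 = 1833.5547 W
Denominator = eps*sigma*A_rad = 0.945*5.67e-8*7.64 = 4.0936266e-07 W/K^4
T^4 = 4.4790474e+09 K^4
T = 258.7000 K = -14.4500 C

-14.4500 degrees Celsius


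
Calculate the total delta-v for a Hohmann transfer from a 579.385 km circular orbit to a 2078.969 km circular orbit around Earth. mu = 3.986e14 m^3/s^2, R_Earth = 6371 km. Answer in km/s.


r1 = 6950.3850 km = 6.950385e+06 m
r2 = 8449.9690 km = 8.449969e+06 m
dv1 = sqrt(mu/r1)*(sqrt(2*r2/(r1+r2)) - 1) = 360.1377 m/s
dv2 = sqrt(mu/r2)*(1 - sqrt(2*r1/(r1+r2))) = 342.9507 m/s
total dv = |dv1| + |dv2| = 360.1377 + 342.9507 = 703.0884 m/s = 0.7030884 km/s

0.7031 km/s


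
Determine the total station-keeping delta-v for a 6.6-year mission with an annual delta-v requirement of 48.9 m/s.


dV = rate * years = 48.9 * 6.6
dV = 322.7400 m/s

322.7400 m/s


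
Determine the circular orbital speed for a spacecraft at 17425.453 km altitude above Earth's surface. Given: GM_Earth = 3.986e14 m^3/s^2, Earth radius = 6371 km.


r = R_E + alt = 6371.0 + 17425.453 = 23796.4530 km = 2.3796453e+07 m
v = sqrt(mu/r) = sqrt(3.986e14 / 2.3796453e+07) = 4092.7247 m/s = 4.0927 km/s

4.0927 km/s


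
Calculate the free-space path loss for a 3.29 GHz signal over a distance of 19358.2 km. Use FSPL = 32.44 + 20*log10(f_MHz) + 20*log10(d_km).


f = 3.29 GHz = 3290.0000 MHz
d = 19358.2 km
FSPL = 32.44 + 20*log10(3290.0000) + 20*log10(19358.2)
FSPL = 32.44 + 70.3439 + 85.7373
FSPL = 188.5212 dB

188.5212 dB


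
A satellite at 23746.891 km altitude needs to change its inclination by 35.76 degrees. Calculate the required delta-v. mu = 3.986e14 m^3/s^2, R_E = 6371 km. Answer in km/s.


r = 30117.8910 km = 3.0117891e+07 m
V = sqrt(mu/r) = 3637.9470 m/s
di = 35.76 deg = 0.6241297 rad
dV = 2*V*sin(di/2) = 2*3637.9470*sin(0.3120649)
dV = 2233.8772 m/s = 2.2339 km/s

2.2339 km/s


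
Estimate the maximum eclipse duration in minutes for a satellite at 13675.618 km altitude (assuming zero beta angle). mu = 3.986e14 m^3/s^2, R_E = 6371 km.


r = 20046.6180 km
T = 470.7839 min
Eclipse fraction = arcsin(R_E/r)/pi = arcsin(6371.0000/20046.6180)/pi
= arcsin(0.3178092)/pi = 0.1029472
Eclipse duration = 0.1029472 * 470.7839 = 48.4659 min

48.4659 minutes


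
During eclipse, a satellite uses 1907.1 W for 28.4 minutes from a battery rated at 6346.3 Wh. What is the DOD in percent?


E_used = P * t / 60 = 1907.1 * 28.4 / 60 = 902.6940 Wh
DOD = E_used / E_total * 100 = 902.6940 / 6346.3 * 100
DOD = 14.2239 %

14.2239 %


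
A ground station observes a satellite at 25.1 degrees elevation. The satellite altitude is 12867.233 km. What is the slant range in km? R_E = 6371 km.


h = 12867.233 km, el = 25.1 deg
d = -R_E*sin(el) + sqrt((R_E*sin(el))^2 + 2*R_E*h + h^2)
d = -6371.0000*sin(0.4380776) + sqrt((6371.0000*0.4241994)^2 + 2*6371.0000*12867.233 + 12867.233^2)
d = 15650.1876 km

15650.1876 km


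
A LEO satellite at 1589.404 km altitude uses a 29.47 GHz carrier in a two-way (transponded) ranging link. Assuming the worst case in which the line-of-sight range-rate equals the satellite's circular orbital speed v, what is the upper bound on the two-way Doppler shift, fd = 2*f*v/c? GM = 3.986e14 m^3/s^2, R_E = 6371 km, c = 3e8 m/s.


r = 7.960404e+06 m
v = sqrt(mu/r) = 7076.2162 m/s (worst-case radial velocity)
f = 29.47 GHz = 2.947e+10 Hz
fd = 2*f*v/c = 2*2.947e+10*7076.2162/3.0e+08
fd = 1.3902406e+06 Hz

1.3902e+06 Hz


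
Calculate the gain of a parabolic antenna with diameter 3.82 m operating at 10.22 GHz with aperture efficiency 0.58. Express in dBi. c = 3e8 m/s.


lambda = c/f = 3e8 / 1.022e+10 = 0.02935421 m
G = eta*(pi*D/lambda)^2 = 0.58*(pi*3.82/0.02935421)^2
G = 96942.3954 (linear)
G = 10*log10(96942.3954) = 49.8651 dBi

49.8651 dBi


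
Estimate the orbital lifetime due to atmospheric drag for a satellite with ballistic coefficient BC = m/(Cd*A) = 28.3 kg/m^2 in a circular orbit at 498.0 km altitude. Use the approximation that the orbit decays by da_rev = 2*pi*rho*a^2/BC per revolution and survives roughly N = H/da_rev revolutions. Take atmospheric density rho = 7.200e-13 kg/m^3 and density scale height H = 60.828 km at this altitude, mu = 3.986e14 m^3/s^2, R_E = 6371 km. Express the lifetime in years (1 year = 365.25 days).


a = R_E + alt = 6869.0000 km = 6.869e+06 m
da_rev = 2*pi*rho*a^2/BC = 2*pi*7.200e-13*(6.869e+06)^2/28.3 = 7.542459 m per revolution
N = H/da_rev = 60828.0000 m / 7.542459 m = 8064.7438 revolutions
P = 2*pi*sqrt(a^3/mu) = 5665.6729 s
lifetime = N*P = 8064.7438 * 5665.6729 = 4.56922e+07 s = 528.8449 days
years = 528.8449 / 365.25 = 1.4479 years

1.4479 years


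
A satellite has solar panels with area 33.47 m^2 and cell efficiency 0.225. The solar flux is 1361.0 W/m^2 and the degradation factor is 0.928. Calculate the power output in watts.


P = area * eta * S * degradation
P = 33.47 * 0.225 * 1361.0 * 0.928
P = 9511.3975 W

9511.3975 W


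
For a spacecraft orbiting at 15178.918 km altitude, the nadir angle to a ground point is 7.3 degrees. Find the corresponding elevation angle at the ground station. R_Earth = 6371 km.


r = R_E + alt = 21549.9180 km
Law of sines in the satellite / Earth-center / ground-point triangle:
  sin(nadir)/R_E = sin(90 + el)/r  =>  cos(el) = (r/R_E)*sin(nadir)
cos(el) = (21549.9180 / 6371.0000) * sin(7.3 deg) = 0.4297962
el = arccos(0.4297962) = 64.5454 deg
(Earth-central angle = 90 - nadir - el = 18.1546 deg)

64.5454 degrees


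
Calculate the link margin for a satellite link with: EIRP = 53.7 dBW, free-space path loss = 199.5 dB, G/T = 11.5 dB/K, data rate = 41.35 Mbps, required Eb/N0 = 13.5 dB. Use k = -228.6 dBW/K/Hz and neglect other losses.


C/N0 = EIRP - FSPL + G/T - k = 53.7 - 199.5 + 11.5 - (-228.6)
C/N0 = 94.3000 dB-Hz
R_b = 41.35 Mbps = 4.135e+07 bps -> 10*log10(R_b) = 76.1648 dB-Hz
Eb/N0 = C/N0 - 10*log10(R_b) = 94.3000 - 76.1648 = 18.1352 dB
Margin = Eb/N0 - Eb/N0_req = 18.1352 - 13.5 = 4.6352 dB (link closes)

4.6352 dB


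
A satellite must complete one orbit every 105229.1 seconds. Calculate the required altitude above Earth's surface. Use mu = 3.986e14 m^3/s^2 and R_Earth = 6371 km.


T = 105229.1 s
r = (mu*T^2/(4*pi^2))^(1/3) = (3.986e14 * 105229.1^2 / (4*pi^2))^(1/3)
r = 4.8174412e+07 m = 48174.4121 km
alt = r - R_E = 48174.4121 - 6371 = 41803.4121 km

41803.4121 km


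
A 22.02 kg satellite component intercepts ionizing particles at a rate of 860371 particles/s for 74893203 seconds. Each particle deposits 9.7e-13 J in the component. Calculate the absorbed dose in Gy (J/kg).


Total energy deposited = rate * time * E_per
  = 860371 * 74893203 * 9.7e-13 = 62.5029 J
Dose = E_total / mass = 62.5029 / 22.02
Dose = 2.8385 Gy

2.8385 Gy


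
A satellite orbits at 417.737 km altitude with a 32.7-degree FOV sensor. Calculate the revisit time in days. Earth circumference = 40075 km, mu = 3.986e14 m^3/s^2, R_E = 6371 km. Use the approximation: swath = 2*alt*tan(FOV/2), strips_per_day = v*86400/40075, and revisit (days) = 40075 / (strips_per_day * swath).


swath = 2*417.737*tan(0.2853613) = 245.1013 km
v = sqrt(mu/r) = 7662.5647 m/s = 7.6626 km/s
strips/day = v*86400/40075 = 7.6626*86400/40075 = 16.5202
coverage/day = strips * swath = 16.5202 * 245.1013 = 4049.1143 km
revisit = 40075 / 4049.1143 = 9.8972 days

9.8972 days


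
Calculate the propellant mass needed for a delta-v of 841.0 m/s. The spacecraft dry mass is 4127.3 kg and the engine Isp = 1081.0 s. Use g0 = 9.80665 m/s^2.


ve = Isp * g0 = 1081.0 * 9.80665 = 10600.988650 m/s
mass ratio = exp(dv/ve) = exp(841.0/10600.988650) = 1.08256392
m_prop = m_dry * (mr - 1) = 4127.3 * (1.08256392 - 1)
m_prop = 340.7660 kg

340.7660 kg


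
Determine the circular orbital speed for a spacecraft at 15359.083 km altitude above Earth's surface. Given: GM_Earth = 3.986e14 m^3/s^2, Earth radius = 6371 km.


r = R_E + alt = 6371.0 + 15359.083 = 21730.0830 km = 2.1730083e+07 m
v = sqrt(mu/r) = sqrt(3.986e14 / 2.1730083e+07) = 4282.9002 m/s = 4.2829 km/s

4.2829 km/s


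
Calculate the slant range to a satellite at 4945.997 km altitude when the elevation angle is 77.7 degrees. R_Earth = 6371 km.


h = 4945.997 km, el = 77.7 deg
d = -R_E*sin(el) + sqrt((R_E*sin(el))^2 + 2*R_E*h + h^2)
d = -6371.0000*sin(1.3561) + sqrt((6371.0000*0.9770456)^2 + 2*6371.0000*4945.997 + 4945.997^2)
d = 5010.5613 km

5010.5613 km


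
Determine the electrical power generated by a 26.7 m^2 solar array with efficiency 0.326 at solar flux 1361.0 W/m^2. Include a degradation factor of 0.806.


P = area * eta * S * degradation
P = 26.7 * 0.326 * 1361.0 * 0.806
P = 9548.2115 W

9548.2115 W


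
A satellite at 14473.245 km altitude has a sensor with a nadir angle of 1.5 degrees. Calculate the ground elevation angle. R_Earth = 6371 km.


r = R_E + alt = 20844.2450 km
Law of sines in the satellite / Earth-center / ground-point triangle:
  sin(nadir)/R_E = sin(90 + el)/r  =>  cos(el) = (r/R_E)*sin(nadir)
cos(el) = (20844.2450 / 6371.0000) * sin(1.5 deg) = 0.08564413
el = arccos(0.08564413) = 85.0869 deg
(Earth-central angle = 90 - nadir - el = 3.4131 deg)

85.0869 degrees


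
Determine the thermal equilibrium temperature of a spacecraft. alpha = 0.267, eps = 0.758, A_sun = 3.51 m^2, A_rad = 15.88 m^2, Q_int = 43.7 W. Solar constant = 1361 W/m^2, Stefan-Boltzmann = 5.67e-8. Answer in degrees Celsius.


Numerator = alpha*S*A_sun + Q_int = 0.267*1361*3.51 + 43.7 = 1319.1884 W
Denominator = eps*sigma*A_rad = 0.758*5.67e-8*15.88 = 6.8250017e-07 W/K^4
T^4 = 1.9328763e+09 K^4
T = 209.6771 K = -63.4729 C

-63.4729 degrees Celsius


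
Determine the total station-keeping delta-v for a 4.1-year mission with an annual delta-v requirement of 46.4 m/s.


dV = rate * years = 46.4 * 4.1
dV = 190.2400 m/s

190.2400 m/s


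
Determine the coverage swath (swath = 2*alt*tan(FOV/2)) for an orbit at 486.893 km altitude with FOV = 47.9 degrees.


FOV = 47.9 deg = 0.8360127 rad
swath = 2 * alt * tan(FOV/2) = 2 * 486.893 * tan(0.4180064)
swath = 2 * 486.893 * 0.4441834
swath = 432.5396 km

432.5396 km


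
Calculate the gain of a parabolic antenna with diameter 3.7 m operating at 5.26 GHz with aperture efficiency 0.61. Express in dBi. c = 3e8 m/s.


lambda = c/f = 3e8 / 5.26e+09 = 0.05703422 m
G = eta*(pi*D/lambda)^2 = 0.61*(pi*3.7/0.05703422)^2
G = 25337.3977 (linear)
G = 10*log10(25337.3977) = 44.0376 dBi

44.0376 dBi


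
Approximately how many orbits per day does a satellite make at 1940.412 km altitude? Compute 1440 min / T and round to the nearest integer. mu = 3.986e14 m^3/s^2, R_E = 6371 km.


r = 8.311412e+06 m
T = 2*pi*sqrt(r^3/mu) = 7540.9044 s = 125.6817 min
revs/day = 1440 / 125.6817 = 11.4575
Rounded: 11 revolutions per day

11 revolutions per day


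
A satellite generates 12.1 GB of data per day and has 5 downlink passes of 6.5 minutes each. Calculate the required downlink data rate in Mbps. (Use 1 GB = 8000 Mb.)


total contact time = 5 * 6.5 * 60 = 1950.0000 s
data = 12.1 GB = 96800.0000 Mb
rate = 96800.0000 / 1950.0000 = 49.6410 Mbps

49.6410 Mbps


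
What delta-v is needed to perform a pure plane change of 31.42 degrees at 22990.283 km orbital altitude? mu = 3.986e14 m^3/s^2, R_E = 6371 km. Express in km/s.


r = 29361.2830 km = 2.9361283e+07 m
V = sqrt(mu/r) = 3684.5218 m/s
di = 31.42 deg = 0.5483825 rad
dV = 2*V*sin(di/2) = 2*3684.5218*sin(0.2741912)
dV = 1995.3046 m/s = 1.9953 km/s

1.9953 km/s


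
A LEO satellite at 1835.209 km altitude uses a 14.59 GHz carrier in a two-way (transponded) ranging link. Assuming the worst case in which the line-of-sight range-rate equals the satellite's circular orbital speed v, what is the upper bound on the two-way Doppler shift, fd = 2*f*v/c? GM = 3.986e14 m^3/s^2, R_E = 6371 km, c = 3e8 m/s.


r = 8.206209e+06 m
v = sqrt(mu/r) = 6969.4316 m/s (worst-case radial velocity)
f = 14.59 GHz = 1.459e+10 Hz
fd = 2*f*v/c = 2*1.459e+10*6969.4316/3.0e+08
fd = 677893.3806 Hz

677893.3806 Hz


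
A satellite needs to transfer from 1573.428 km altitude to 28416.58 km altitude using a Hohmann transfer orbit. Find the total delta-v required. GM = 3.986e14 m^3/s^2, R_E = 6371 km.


r1 = 7944.4280 km = 7.944428e+06 m
r2 = 34787.5800 km = 3.478758e+07 m
dv1 = sqrt(mu/r1)*(sqrt(2*r2/(r1+r2)) - 1) = 1954.9939 m/s
dv2 = sqrt(mu/r2)*(1 - sqrt(2*r1/(r1+r2))) = 1320.9049 m/s
total dv = |dv1| + |dv2| = 1954.9939 + 1320.9049 = 3275.8988 m/s = 3.2759 km/s

3.2759 km/s


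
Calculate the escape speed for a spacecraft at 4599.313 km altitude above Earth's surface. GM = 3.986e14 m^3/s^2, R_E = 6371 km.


r = 6371.0 + 4599.313 = 10970.3130 km = 1.0970313e+07 m
v_esc = sqrt(2*mu/r) = sqrt(2*3.986e14 / 1.0970313e+07)
v_esc = 8524.6025 m/s = 8.5246 km/s

8.5246 km/s


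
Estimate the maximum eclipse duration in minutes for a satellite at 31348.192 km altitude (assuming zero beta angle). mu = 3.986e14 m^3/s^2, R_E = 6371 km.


r = 37719.1920 km
T = 1215.0763 min
Eclipse fraction = arcsin(R_E/r)/pi = arcsin(6371.0000/37719.1920)/pi
= arcsin(0.1689061)/pi = 0.05402345
Eclipse duration = 0.05402345 * 1215.0763 = 65.6426 min

65.6426 minutes


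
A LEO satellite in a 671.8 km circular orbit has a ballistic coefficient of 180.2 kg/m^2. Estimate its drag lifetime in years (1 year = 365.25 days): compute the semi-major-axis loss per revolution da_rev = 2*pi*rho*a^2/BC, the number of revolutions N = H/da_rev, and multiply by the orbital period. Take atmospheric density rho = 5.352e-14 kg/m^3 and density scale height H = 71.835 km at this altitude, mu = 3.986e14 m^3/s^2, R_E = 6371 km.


a = R_E + alt = 7042.8000 km = 7.0428e+06 m
da_rev = 2*pi*rho*a^2/BC = 2*pi*5.352e-14*(7.0428e+06)^2/180.2 = 0.0925618226 m per revolution
N = H/da_rev = 71835.0000 m / 0.0925618226 m = 776075.9023 revolutions
P = 2*pi*sqrt(a^3/mu) = 5882.0573 s
lifetime = N*P = 776075.9023 * 5882.0573 = 4.564923e+09 s = 52834.7565 days
years = 52834.7565 / 365.25 = 144.6537 years

144.6537 years


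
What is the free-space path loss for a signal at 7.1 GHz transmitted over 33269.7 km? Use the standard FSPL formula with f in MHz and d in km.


f = 7.1 GHz = 7100.0000 MHz
d = 33269.7 km
FSPL = 32.44 + 20*log10(7100.0000) + 20*log10(33269.7)
FSPL = 32.44 + 77.0252 + 90.4410
FSPL = 199.9061 dB

199.9061 dB


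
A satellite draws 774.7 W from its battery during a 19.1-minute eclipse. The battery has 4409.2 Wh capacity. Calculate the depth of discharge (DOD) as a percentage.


E_used = P * t / 60 = 774.7 * 19.1 / 60 = 246.6128 Wh
DOD = E_used / E_total * 100 = 246.6128 / 4409.2 * 100
DOD = 5.5931 %

5.5931 %


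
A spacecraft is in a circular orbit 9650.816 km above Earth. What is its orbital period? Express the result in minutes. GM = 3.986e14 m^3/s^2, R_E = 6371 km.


r = 16021.8160 km = 1.6021816e+07 m
T = 2*pi*sqrt(r^3/mu) = 2*pi*sqrt(4.1127775e+21 / 3.986e14)
T = 20182.6798 s = 336.3780 min

336.3780 minutes


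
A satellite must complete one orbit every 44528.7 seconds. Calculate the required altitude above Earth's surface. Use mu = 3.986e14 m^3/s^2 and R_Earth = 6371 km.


T = 44528.7 s
r = (mu*T^2/(4*pi^2))^(1/3) = (3.986e14 * 44528.7^2 / (4*pi^2))^(1/3)
r = 2.7153086e+07 m = 27153.0861 km
alt = r - R_E = 27153.0861 - 6371 = 20782.0861 km

20782.0861 km


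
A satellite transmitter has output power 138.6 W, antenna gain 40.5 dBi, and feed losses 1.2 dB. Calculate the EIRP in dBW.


Pt = 138.6 W = 21.4176 dBW
EIRP = Pt_dBW + Gt - losses = 21.4176 + 40.5 - 1.2 = 60.7176 dBW

60.7176 dBW


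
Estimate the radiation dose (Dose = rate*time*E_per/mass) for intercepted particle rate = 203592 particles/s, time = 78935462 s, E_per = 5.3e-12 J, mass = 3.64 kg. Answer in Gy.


Total energy deposited = rate * time * E_per
  = 203592 * 78935462 * 5.3e-12 = 85.1743 J
Dose = E_total / mass = 85.1743 / 3.64
Dose = 23.3995 Gy

23.3995 Gy


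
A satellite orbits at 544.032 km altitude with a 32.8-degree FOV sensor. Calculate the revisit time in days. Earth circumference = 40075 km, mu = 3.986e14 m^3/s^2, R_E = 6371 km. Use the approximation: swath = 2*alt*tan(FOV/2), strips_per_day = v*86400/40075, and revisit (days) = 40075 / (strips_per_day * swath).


swath = 2*544.032*tan(0.286234) = 320.2347 km
v = sqrt(mu/r) = 7592.2684 m/s = 7.5923 km/s
strips/day = v*86400/40075 = 7.5923*86400/40075 = 16.3686
coverage/day = strips * swath = 16.3686 * 320.2347 = 5241.7956 km
revisit = 40075 / 5241.7956 = 7.6453 days

7.6453 days


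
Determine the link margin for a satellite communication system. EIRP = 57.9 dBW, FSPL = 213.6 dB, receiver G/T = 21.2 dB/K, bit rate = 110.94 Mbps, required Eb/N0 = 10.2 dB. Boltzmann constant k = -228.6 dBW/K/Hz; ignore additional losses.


C/N0 = EIRP - FSPL + G/T - k = 57.9 - 213.6 + 21.2 - (-228.6)
C/N0 = 94.1000 dB-Hz
R_b = 110.94 Mbps = 1.1094e+08 bps -> 10*log10(R_b) = 80.4509 dB-Hz
Eb/N0 = C/N0 - 10*log10(R_b) = 94.1000 - 80.4509 = 13.6491 dB
Margin = Eb/N0 - Eb/N0_req = 13.6491 - 10.2 = 3.4491 dB (link closes)

3.4491 dB


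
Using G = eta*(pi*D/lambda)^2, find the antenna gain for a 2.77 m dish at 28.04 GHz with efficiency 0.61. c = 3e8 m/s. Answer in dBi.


lambda = c/f = 3e8 / 2.804e+10 = 0.010699 m
G = eta*(pi*D/lambda)^2 = 0.61*(pi*2.77/0.010699)^2
G = 403554.9026 (linear)
G = 10*log10(403554.9026) = 56.0590 dBi

56.0590 dBi


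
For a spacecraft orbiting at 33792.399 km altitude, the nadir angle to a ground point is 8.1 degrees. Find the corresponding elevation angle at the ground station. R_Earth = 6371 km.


r = R_E + alt = 40163.3990 km
Law of sines in the satellite / Earth-center / ground-point triangle:
  sin(nadir)/R_E = sin(90 + el)/r  =>  cos(el) = (r/R_E)*sin(nadir)
cos(el) = (40163.3990 / 6371.0000) * sin(8.1 deg) = 0.888255
el = arccos(0.888255) = 27.3452 deg
(Earth-central angle = 90 - nadir - el = 54.5548 deg)

27.3452 degrees


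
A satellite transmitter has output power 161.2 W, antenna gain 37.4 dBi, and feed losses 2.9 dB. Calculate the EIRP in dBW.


Pt = 161.2 W = 22.0737 dBW
EIRP = Pt_dBW + Gt - losses = 22.0737 + 37.4 - 2.9 = 56.5737 dBW

56.5737 dBW


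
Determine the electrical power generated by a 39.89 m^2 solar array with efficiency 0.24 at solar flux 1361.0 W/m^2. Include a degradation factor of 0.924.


P = area * eta * S * degradation
P = 39.89 * 0.24 * 1361.0 * 0.924
P = 12039.4147 W

12039.4147 W


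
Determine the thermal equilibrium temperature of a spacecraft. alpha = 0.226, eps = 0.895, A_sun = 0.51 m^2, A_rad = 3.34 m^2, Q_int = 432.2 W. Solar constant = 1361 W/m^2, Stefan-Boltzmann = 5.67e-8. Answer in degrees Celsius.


Numerator = alpha*S*A_sun + Q_int = 0.226*1361*0.51 + 432.2 = 589.0689 W
Denominator = eps*sigma*A_rad = 0.895*5.67e-8*3.34 = 1.6949331e-07 W/K^4
T^4 = 3.4754697e+09 K^4
T = 242.8026 K = -30.3474 C

-30.3474 degrees Celsius


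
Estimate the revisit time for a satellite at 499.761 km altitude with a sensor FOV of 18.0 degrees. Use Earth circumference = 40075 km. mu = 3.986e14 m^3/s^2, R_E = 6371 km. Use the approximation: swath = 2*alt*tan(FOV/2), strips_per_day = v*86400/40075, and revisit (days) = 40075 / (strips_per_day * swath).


swath = 2*499.761*tan(0.1570796) = 158.3087 km
v = sqrt(mu/r) = 7616.6891 m/s = 7.6167 km/s
strips/day = v*86400/40075 = 7.6167*86400/40075 = 16.4213
coverage/day = strips * swath = 16.4213 * 158.3087 = 2599.6286 km
revisit = 40075 / 2599.6286 = 15.4157 days

15.4157 days


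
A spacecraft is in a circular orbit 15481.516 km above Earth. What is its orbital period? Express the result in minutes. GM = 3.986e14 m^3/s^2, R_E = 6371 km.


r = 21852.5160 km = 2.1852516e+07 m
T = 2*pi*sqrt(r^3/mu) = 2*pi*sqrt(1.0435286e+22 / 3.986e14)
T = 32148.6982 s = 535.8116 min

535.8116 minutes


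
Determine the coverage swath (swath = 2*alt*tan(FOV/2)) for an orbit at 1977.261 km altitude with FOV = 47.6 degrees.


FOV = 47.6 deg = 0.8307767 rad
swath = 2 * alt * tan(FOV/2) = 2 * 1977.261 * tan(0.4153884)
swath = 2 * 1977.261 * 0.4410526
swath = 1744.1520 km

1744.1520 km


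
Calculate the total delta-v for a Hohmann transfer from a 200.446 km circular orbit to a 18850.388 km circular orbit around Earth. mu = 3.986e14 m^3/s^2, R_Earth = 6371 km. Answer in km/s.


r1 = 6571.4460 km = 6.571446e+06 m
r2 = 25221.3880 km = 2.5221388e+07 m
dv1 = sqrt(mu/r1)*(sqrt(2*r2/(r1+r2)) - 1) = 2021.8718 m/s
dv2 = sqrt(mu/r2)*(1 - sqrt(2*r1/(r1+r2))) = 1419.4060 m/s
total dv = |dv1| + |dv2| = 2021.8718 + 1419.4060 = 3441.2778 m/s = 3.4413 km/s

3.4413 km/s


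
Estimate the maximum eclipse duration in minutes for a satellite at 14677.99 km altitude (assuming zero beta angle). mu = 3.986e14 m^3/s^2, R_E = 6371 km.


r = 21048.9900 km
T = 506.5320 min
Eclipse fraction = arcsin(R_E/r)/pi = arcsin(6371.0000/21048.9900)/pi
= arcsin(0.3026749)/pi = 0.09787962
Eclipse duration = 0.09787962 * 506.5320 = 49.5792 min

49.5792 minutes


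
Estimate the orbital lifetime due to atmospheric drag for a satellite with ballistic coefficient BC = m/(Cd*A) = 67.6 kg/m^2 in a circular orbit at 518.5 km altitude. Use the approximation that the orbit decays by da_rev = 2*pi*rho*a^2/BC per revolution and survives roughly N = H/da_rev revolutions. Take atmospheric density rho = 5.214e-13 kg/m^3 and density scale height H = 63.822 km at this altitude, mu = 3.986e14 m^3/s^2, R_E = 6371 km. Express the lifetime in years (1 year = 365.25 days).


a = R_E + alt = 6889.5000 km = 6.8895e+06 m
da_rev = 2*pi*rho*a^2/BC = 2*pi*5.214e-13*(6.8895e+06)^2/67.6 = 2.300274 m per revolution
N = H/da_rev = 63822.0000 m / 2.300274 m = 27745.3879 revolutions
P = 2*pi*sqrt(a^3/mu) = 5691.0549 s
lifetime = N*P = 27745.3879 * 5691.0549 = 1.5790053e+08 s = 1827.5524 days
years = 1827.5524 / 365.25 = 5.0036 years

5.0036 years
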